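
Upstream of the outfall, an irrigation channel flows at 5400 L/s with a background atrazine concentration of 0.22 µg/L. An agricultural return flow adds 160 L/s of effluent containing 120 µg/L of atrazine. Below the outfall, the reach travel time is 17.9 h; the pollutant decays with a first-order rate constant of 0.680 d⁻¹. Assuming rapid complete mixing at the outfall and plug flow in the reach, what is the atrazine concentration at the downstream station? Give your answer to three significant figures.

2.21 µg/L

Mixed concentration C = ΣQC/ΣQ = (5400·0.2200 + 160.0·120.0) / 5560 = 20390/5560 = 3.667 µg/L.
First-order decay: C = 3.667·exp(−k·t) = 3.667·0.6022 = 2.208 µg/L.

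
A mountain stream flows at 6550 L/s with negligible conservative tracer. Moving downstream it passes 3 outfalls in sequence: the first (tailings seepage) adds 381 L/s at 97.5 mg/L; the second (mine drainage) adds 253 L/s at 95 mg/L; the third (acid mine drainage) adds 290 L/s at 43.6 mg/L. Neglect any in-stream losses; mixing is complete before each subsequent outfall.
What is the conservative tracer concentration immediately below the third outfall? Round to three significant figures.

9.88 mg/L

Outfall 1: combined Q = 6931 L/s; C = (6550·0 + 381.0·97.50)/6931 = 5.360 mg/L.
Outfall 2: combined Q = 7184 L/s; C = (6931·5.360 + 253.0·95.00)/7184 = 8.516 mg/L.
Outfall 3: combined Q = 7474 L/s; C = (7184·8.516 + 290.0·43.60)/7474 = 9.878 mg/L.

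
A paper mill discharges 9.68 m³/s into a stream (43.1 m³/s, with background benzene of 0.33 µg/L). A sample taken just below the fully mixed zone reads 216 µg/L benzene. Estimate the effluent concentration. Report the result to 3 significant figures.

Mass balance: 43.10·0.3300 + 9.680·Cₑ = 52.78·216.0
→ Cₑ = (52.78·216.0 − 43.10·0.3300) / 9.680 = 1176 µg/L.

1180 µg/L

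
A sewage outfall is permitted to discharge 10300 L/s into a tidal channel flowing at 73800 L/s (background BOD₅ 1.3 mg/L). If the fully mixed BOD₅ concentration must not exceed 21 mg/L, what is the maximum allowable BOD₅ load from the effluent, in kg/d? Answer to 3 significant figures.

144000 kg/d

Mass balance at the limit: 73800·1.300 + 10300·Cₑ = 84100·21 → Cₑ = 162.2 mg/L.
10300 L/s = 10.30 m³/s. Load = 10.30 m³/s × 162.2 g/m³ × 86 400 s/d = 144300 kg/d.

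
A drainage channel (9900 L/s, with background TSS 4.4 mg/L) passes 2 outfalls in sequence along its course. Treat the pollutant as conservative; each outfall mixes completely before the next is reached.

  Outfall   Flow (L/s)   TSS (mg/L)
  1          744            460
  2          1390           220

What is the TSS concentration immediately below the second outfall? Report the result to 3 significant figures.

Below outfall 1: Q → 10640 L/s, C = (9900·4.400 + 744.0·460.0)/10640 = 36.25 mg/L.
Below outfall 2: Q → 12030 L/s, C = (10640·36.25 + 1390·220.0)/12030 = 57.47 mg/L.

57.5 mg/L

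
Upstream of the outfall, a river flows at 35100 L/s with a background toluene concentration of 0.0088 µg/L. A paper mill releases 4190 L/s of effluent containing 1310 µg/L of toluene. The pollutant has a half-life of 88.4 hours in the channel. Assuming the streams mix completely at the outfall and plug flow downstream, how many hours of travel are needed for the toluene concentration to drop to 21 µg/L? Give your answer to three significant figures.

Mass balance: C = (35100·0.008800 + 4190·1310) / 39290 = 5489000/39290 = 139.7 µg/L.
Half-life 88.4 h → k = ln 2 / 88.4 = 0.007841 h⁻¹ = 0.1882 d⁻¹.
139.7·exp(−k·t) = 21 → t = ln(139.7/21)/k = 870100 s = 241.7 h.

242 h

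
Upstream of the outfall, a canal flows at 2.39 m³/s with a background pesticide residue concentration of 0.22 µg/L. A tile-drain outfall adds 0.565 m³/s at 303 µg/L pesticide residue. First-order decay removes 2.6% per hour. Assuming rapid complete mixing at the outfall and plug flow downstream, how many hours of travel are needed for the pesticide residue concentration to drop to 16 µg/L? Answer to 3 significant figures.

49.0 h

Conservation of mass: C = (2.390·0.2200 + 0.5650·303.0) / 2.955 = 171.7/2.955 = 58.11 µg/L.
2.6%/h lost → k = −ln(1 − 0.026) = 0.02634 h⁻¹.
58.11·exp(−k·t) = 16 → t = ln(58.11/16)/k = 176300 s = 48.96 h.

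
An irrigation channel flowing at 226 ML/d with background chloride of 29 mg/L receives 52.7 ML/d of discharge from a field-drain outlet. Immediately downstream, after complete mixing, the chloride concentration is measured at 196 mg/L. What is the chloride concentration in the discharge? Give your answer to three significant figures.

Mass balance: 226.0·29.00 + 52.70·Cₑ = 278.7·196.0
→ Cₑ = (278.7·196.0 − 226.0·29.00) / 52.70 = 912.2 mg/L.

912 mg/L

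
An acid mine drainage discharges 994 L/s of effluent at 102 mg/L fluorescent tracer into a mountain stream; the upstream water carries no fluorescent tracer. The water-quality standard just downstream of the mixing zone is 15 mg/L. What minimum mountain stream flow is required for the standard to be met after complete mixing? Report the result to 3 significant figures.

5770 L/s

Set C_mix = 15: (Q·0 + 994.0·102.0) / (Q + 994.0) = 15
→ Q = 994.0·(102.0 − 15)/(15 − 0) = 5765 L/s.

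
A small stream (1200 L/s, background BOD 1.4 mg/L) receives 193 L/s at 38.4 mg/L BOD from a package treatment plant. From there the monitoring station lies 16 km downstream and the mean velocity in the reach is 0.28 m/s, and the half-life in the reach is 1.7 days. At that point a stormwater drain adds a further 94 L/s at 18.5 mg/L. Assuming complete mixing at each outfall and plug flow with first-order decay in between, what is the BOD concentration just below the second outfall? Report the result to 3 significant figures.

Mass balance: C = (1200·1.400 + 193.0·38.40) / 1393 = 9091/1393 = 6.526 mg/L; combined flow 1393 L/s.
Travel time t = 16·1000 / 0.28 = 57140 s = 15.87 h.
Half-life 1.7 d → k = ln 2 / 1.7 = 0.4077 d⁻¹.
Applying C = C₀e^(−kt): 6.526 × 0.7636 = 4.984 mg/L.
Second outfall: C = (1393·4.984 + 94.00·18.50)/1487 = 5.838 mg/L.

5.84 mg/L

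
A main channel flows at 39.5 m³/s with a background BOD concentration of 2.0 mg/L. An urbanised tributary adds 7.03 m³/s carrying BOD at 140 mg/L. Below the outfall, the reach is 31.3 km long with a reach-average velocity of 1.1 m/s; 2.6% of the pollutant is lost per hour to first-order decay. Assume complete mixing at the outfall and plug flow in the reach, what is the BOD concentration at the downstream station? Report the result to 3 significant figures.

After mixing, C = (39.50·2.000 + 7.030·140.0) / 46.53 = 1063/46.53 = 22.85 mg/L.
Travel time t = 31.3·1000 / 1.1 = 28450 s = 7.904 h.
2.6%/h lost → k = −ln(1 − 0.026) = 0.02634 h⁻¹.
Decay over the reach: 22.85·exp(−kt) = 22.85·0.8120 = 18.55 mg/L.

18.6 mg/L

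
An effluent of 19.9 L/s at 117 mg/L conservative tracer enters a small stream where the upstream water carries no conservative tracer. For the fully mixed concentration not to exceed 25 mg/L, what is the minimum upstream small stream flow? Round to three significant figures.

73.2 L/s

Set C_mix = 25: (Q·0 + 19.90·117.0) / (Q + 19.90) = 25
→ Q = 19.90·(117.0 − 25)/(25 − 0) = 73.23 L/s.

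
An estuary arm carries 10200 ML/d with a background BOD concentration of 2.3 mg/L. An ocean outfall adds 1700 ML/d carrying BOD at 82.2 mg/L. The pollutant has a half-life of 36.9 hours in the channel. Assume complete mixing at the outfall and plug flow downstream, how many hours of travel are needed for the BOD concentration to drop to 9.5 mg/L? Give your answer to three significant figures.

Mixed concentration C = ΣQC/ΣQ = (10200·2.300 + 1700·82.20) / 11900 = 163200/11900 = 13.71 mg/L.
Half-life 36.9 h → k = ln 2 / 36.9 = 0.01878 h⁻¹ = 0.4508 d⁻¹.
13.71·exp(−k·t) = 9.5 → t = ln(13.71/9.5)/k = 70360 s = 19.55 h.

19.5 h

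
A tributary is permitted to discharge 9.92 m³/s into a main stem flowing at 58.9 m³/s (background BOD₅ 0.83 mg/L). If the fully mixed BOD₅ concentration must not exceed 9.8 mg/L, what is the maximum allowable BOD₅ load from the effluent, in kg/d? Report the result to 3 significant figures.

Mass balance at the limit: 58.90·0.8300 + 9.920·Cₑ = 68.82·9.8 → Cₑ = 63.06 mg/L.
Load = 9.920 m³/s × 63.06 g/m³ × 86 400 s/d = 54050 kg/d.

54000 kg/d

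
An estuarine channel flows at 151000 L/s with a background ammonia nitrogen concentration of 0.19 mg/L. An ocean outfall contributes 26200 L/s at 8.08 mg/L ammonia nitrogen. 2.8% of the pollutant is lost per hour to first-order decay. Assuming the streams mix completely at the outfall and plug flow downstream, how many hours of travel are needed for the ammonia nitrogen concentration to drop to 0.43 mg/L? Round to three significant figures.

Conservation of mass: C = (151000·0.1900 + 26200·8.080) / 177200 = 240400/177200 = 1.357 mg/L.
2.8%/h lost → k = −ln(1 − 0.028) = 0.02840 h⁻¹.
1.357·exp(−k·t) = 0.43 → t = ln(1.357/0.43)/k = 145600 s = 40.46 h.

40.5 h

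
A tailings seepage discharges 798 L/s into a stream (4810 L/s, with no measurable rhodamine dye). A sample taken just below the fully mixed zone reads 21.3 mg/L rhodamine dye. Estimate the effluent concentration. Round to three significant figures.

150 mg/L

Mass balance: 4810·0 + 798.0·Cₑ = 5608·21.30
→ Cₑ = (5608·21.30 − 4810·0) / 798.0 = 149.7 mg/L.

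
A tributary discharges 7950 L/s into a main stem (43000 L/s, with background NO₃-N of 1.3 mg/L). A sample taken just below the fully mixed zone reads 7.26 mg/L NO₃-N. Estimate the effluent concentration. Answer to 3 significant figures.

39.5 mg/L

Mass balance: 43000·1.300 + 7950·Cₑ = 50950·7.260
→ Cₑ = (50950·7.260 − 43000·1.300) / 7950 = 39.50 mg/L.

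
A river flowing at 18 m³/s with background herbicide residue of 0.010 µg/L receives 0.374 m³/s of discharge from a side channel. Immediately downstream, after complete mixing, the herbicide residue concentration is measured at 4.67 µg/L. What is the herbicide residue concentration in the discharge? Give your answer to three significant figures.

Mass balance: 18.00·0.01000 + 0.3740·Cₑ = 18.37·4.670
→ Cₑ = (18.37·4.670 − 18.00·0.01000) / 0.3740 = 228.9 µg/L.

229 µg/L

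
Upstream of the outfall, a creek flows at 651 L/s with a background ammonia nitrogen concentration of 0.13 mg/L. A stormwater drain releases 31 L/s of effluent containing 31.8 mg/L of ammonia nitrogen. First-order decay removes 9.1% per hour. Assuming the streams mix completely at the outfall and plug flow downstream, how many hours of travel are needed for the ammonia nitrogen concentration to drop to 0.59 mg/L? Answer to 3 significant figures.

10.3 h

Conservation of mass: C = (651.0·0.1300 + 31.00·31.80) / 682.0 = 1070/682.0 = 1.570 mg/L.
9.1%/h lost → k = −ln(1 − 0.091) = 0.09541 h⁻¹.
1.570·exp(−k·t) = 0.59 → t = ln(1.570/0.59)/k = 36920 s = 10.25 h.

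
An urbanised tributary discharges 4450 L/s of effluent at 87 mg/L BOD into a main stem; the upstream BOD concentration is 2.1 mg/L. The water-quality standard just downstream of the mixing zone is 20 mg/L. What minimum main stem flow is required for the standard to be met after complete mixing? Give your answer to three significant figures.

Set C_mix = 20: (Q·2.100 + 4450·87.00) / (Q + 4450) = 20
→ Q = 4450·(87.00 − 20)/(20 − 2.100) = 16660 L/s.

16700 L/s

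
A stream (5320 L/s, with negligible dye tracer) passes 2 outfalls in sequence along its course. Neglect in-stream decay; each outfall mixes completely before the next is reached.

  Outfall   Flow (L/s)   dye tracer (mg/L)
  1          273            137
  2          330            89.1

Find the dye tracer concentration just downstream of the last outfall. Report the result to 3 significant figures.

11.3 mg/L

Outfall 1: combined Q = 5593 L/s; C = (5320·0 + 273.0·137.0)/5593 = 6.687 mg/L.
Outfall 2: combined Q = 5923 L/s; C = (5593·6.687 + 330.0·89.10)/5923 = 11.28 mg/L.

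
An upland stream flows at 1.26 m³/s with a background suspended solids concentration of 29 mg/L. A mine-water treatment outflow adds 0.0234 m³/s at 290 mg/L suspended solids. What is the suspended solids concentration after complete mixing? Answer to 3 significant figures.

33.8 mg/L

Mixed concentration C = ΣQC/ΣQ = (1.260·29.00 + 0.02340·290.0) / 1.283 = 43.33/1.283 = 33.76 mg/L.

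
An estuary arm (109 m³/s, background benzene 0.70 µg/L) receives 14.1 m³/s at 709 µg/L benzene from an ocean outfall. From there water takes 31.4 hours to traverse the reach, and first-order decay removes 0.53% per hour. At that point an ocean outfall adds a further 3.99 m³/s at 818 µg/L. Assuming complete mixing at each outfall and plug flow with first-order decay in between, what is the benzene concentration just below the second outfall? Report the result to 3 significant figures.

Flow-weighted average: C = (109.0·0.7000 + 14.10·709.0) / 123.1 = 10070/123.1 = 81.83 µg/L; combined flow 123.1 m³/s.
0.53%/h lost → k = −ln(1 − 0.0053) = 0.005314 h⁻¹.
After decay, C = 81.83 × e^(−kt) = 81.83 × 0.8463 = 69.25 µg/L.
Second outfall: C = (123.1·69.25 + 3.990·818.0)/127.1 = 92.76 µg/L.

92.8 µg/L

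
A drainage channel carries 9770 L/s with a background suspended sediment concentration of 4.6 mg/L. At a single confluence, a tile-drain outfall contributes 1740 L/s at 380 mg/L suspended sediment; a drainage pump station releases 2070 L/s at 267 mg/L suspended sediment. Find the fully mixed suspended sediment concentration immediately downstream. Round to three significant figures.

After mixing, C = (9770·4.600 + 1740·380.0 + 2070·267.0) / 13580 = 1259000/13580 = 92.70 mg/L.

92.7 mg/L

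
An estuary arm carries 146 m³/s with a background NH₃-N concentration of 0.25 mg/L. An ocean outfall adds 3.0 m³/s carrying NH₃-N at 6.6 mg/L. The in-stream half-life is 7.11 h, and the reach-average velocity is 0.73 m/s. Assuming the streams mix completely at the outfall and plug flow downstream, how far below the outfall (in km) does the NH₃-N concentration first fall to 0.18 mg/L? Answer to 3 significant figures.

20.0 km

After mixing, C = (146.0·0.2500 + 3.000·6.600) / 149.0 = 56.30/149.0 = 0.3779 mg/L.
Half-life 7.11 h → k = ln 2 / 7.11 = 0.09749 h⁻¹ = 2.340 d⁻¹.
Set 0.3779·exp(−k·t) = 0.18 → t = ln(0.3779/0.18)/k = 27380 s = 7.606 h.
Distance = v·t = 0.73·27380 = 19990 m = 19.99 km.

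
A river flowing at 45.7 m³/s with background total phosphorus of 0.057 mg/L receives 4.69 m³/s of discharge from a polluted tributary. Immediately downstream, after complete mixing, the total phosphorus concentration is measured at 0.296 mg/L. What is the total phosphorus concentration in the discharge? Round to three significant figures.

2.62 mg/L

Mass balance: 45.70·0.05700 + 4.690·Cₑ = 50.39·0.2960
→ Cₑ = (50.39·0.2960 − 45.70·0.05700) / 4.690 = 2.625 mg/L.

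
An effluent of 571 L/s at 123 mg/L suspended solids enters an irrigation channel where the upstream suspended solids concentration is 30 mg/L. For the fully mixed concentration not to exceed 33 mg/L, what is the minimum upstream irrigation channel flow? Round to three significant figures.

17100 L/s

Set C_mix = 33: (Q·30.00 + 571.0·123.0) / (Q + 571.0) = 33
→ Q = 571.0·(123.0 − 33)/(33 − 30.00) = 17130 L/s.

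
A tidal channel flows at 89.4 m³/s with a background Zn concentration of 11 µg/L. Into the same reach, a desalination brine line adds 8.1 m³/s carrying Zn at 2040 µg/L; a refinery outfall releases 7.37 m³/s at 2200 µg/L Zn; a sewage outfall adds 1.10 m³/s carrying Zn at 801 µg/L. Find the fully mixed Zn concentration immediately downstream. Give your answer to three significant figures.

327 µg/L

Conservation of mass: C = (89.40·11.00 + 8.100·2040 + 7.370·2200 + 1.100·801.0) / 106.0 = 34600/106.0 = 326.5 µg/L.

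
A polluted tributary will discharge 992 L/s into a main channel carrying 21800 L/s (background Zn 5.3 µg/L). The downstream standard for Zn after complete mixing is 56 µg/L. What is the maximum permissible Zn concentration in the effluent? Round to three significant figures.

1170 µg/L

At the limit, (Qr·Cr + Qe·Cₑ)/(Qr + Qe) = 56:
Cₑ = (22790·56 − 21800·5.300) / 992.0 = 1170 µg/L.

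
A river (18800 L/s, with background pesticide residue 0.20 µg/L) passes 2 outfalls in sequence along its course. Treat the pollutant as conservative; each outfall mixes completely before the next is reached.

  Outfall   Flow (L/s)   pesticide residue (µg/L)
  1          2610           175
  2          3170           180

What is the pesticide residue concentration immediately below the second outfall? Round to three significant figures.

41.9 µg/L

Outfall 1: combined Q = 21410 L/s; C = (18800·0.2000 + 2610·175.0)/21410 = 21.51 µg/L.
Outfall 2: combined Q = 24580 L/s; C = (21410·21.51 + 3170·180.0)/24580 = 41.95 µg/L.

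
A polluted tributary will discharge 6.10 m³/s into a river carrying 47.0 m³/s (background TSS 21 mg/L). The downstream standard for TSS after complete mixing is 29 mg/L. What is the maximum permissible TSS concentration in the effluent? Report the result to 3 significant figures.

At the limit, (Qr·Cr + Qe·Cₑ)/(Qr + Qe) = 29:
Cₑ = (53.10·29 − 47.00·21.00) / 6.100 = 90.64 mg/L.

90.6 mg/L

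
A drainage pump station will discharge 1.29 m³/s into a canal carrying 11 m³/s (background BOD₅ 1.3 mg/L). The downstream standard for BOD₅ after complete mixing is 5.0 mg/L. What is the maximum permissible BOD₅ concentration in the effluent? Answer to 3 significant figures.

36.6 mg/L

At the limit, (Qr·Cr + Qe·Cₑ)/(Qr + Qe) = 5.0:
Cₑ = (12.29·5.0 − 11.00·1.300) / 1.290 = 36.55 mg/L.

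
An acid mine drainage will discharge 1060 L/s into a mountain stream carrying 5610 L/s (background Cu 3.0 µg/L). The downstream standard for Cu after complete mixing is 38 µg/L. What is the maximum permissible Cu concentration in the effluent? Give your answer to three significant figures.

223 µg/L

At the limit, (Qr·Cr + Qe·Cₑ)/(Qr + Qe) = 38:
Cₑ = (6670·38 − 5610·3.000) / 1060 = 223.2 µg/L.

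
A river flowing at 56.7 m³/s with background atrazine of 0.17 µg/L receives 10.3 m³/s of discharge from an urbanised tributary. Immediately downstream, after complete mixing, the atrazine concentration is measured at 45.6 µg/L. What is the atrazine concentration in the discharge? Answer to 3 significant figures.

296 µg/L

Mass balance: 56.70·0.1700 + 10.30·Cₑ = 67.00·45.60
→ Cₑ = (67.00·45.60 − 56.70·0.1700) / 10.30 = 295.7 µg/L.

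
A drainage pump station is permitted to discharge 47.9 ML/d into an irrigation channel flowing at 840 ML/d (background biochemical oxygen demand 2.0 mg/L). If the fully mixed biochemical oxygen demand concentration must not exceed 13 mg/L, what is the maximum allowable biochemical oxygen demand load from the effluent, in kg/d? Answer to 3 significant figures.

9860 kg/d

Mass balance at the limit: 840.0·2.000 + 47.90·Cₑ = 887.9·13 → Cₑ = 205.9 mg/L.
47.90 ML/d = 0.5544 m³/s. Load = 0.5544 m³/s × 205.9 g/m³ × 86 400 s/d = 9863 kg/d.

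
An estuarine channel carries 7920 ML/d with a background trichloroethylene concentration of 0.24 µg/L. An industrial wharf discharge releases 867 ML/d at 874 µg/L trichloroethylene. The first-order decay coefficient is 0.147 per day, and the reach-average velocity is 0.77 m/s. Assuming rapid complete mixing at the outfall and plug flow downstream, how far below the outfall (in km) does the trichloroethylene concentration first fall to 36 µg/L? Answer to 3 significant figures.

Mixed concentration C = ΣQC/ΣQ = (7920·0.2400 + 867.0·874.0) / 8787 = 759700/8787 = 86.45 µg/L.
Set 86.45·exp(−k·t) = 36 → t = ln(86.45/36)/k = 514900 s = 143.0 h.
Distance = v·t = 0.77·514900 = 396500 m = 396.5 km.

396 km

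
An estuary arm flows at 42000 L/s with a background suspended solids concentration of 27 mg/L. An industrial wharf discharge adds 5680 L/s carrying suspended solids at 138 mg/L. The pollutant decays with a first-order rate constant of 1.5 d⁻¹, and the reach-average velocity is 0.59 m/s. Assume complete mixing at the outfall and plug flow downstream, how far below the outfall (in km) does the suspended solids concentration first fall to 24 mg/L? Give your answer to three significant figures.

Conservation of mass: C = (42000·27.00 + 5680·138.0) / 47680 = 1918000/47680 = 40.22 mg/L.
Set 40.22·exp(−k·t) = 24 → t = ln(40.22/24)/k = 29740 s = 8.262 h.
Distance = v·t = 0.59·29740 = 17550 m = 17.55 km.

17.5 km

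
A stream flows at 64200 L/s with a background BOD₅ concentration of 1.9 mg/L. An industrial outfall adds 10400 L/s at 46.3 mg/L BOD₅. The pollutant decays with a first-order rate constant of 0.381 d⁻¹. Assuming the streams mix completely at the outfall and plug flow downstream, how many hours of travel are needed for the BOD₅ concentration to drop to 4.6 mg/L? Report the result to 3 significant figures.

Mixed concentration C = ΣQC/ΣQ = (64200·1.900 + 10400·46.30) / 74600 = 603500/74600 = 8.090 mg/L.
8.090·exp(−k·t) = 4.6 → t = ln(8.090/4.6)/k = 128000 s = 35.56 h.

35.6 h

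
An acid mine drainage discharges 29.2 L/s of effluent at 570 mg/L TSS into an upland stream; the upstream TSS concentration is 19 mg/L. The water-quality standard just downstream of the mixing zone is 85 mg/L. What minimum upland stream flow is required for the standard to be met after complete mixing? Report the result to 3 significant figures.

Set C_mix = 85: (Q·19.00 + 29.20·570.0) / (Q + 29.20) = 85
→ Q = 29.20·(570.0 − 85)/(85 − 19.00) = 214.6 L/s.

215 L/s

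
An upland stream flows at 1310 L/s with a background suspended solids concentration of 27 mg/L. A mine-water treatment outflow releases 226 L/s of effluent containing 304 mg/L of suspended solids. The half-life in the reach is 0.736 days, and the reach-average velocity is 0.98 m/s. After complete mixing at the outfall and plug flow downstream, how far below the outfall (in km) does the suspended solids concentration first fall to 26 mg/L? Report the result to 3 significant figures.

86.1 km

Flow-weighted average: C = (1310·27.00 + 226.0·304.0) / 1536 = 104100/1536 = 67.76 mg/L.
Half-life 0.736 d → k = ln 2 / 0.736 = 0.9418 d⁻¹.
Set 67.76·exp(−k·t) = 26 → t = ln(67.76/26)/k = 87870 s = 24.41 h.
Distance = v·t = 0.98·87870 = 86110 m = 86.11 km.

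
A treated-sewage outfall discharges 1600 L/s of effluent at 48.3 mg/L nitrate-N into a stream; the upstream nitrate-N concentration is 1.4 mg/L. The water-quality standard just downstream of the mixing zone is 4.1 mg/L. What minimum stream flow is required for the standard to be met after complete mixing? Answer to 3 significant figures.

Set C_mix = 4.1: (Q·1.400 + 1600·48.30) / (Q + 1600) = 4.1
→ Q = 1600·(48.30 − 4.1)/(4.1 − 1.400) = 26190 L/s.

26200 L/s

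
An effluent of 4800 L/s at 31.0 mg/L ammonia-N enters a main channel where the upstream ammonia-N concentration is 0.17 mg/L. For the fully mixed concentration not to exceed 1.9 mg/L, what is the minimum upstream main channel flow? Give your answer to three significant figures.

80700 L/s

Set C_mix = 1.9: (Q·0.1700 + 4800·31.00) / (Q + 4800) = 1.9
→ Q = 4800·(31.00 − 1.9)/(1.9 − 0.1700) = 80740 L/s.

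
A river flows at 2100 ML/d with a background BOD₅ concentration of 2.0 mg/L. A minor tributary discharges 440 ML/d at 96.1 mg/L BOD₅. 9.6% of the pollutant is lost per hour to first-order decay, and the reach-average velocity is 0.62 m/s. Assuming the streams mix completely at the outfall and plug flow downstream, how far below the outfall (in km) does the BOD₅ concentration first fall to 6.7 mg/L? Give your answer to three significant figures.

22.2 km

Conservation of mass: C = (2100·2.000 + 440.0·96.10) / 2540 = 46480/2540 = 18.30 mg/L.
9.6%/h lost → k = −ln(1 − 0.096) = 0.1009 h⁻¹.
Set 18.30·exp(−k·t) = 6.7 → t = ln(18.30/6.7)/k = 35840 s = 9.956 h.
Distance = v·t = 0.62·35840 = 22220 m = 22.22 km.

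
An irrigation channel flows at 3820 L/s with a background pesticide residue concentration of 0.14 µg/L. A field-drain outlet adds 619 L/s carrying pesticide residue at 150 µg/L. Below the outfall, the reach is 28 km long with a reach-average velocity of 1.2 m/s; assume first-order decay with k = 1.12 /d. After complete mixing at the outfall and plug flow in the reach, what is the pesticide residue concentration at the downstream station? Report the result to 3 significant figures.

15.5 µg/L

Conservation of mass: C = (3820·0.1400 + 619.0·150.0) / 4439 = 93380/4439 = 21.04 µg/L.
Travel time t = 28·1000 / 1.2 = 23330 s = 6.481 h.
Applying C = C₀e^(−kt): 21.04 × 0.7390 = 15.55 µg/L.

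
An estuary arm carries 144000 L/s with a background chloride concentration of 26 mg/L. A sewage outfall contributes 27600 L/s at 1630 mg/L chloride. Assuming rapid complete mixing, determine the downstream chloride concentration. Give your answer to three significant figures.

284 mg/L

After mixing, C = (144000·26.00 + 27600·1630) / 171600 = 48730000/171600 = 284.0 mg/L.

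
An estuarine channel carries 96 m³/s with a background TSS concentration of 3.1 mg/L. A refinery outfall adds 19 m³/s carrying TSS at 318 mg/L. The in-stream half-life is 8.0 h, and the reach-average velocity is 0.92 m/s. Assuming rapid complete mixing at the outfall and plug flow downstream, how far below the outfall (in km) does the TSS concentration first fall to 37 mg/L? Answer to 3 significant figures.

15.2 km

After mixing, C = (96.00·3.100 + 19.00·318.0) / 115.0 = 6340/115.0 = 55.13 mg/L.
Half-life 8.0 h → k = ln 2 / 8.0 = 0.08664 h⁻¹ = 2.079 d⁻¹.
Set 55.13·exp(−k·t) = 37 → t = ln(55.13/37)/k = 16570 s = 4.602 h.
Distance = v·t = 0.92·16570 = 15240 m = 15.24 km.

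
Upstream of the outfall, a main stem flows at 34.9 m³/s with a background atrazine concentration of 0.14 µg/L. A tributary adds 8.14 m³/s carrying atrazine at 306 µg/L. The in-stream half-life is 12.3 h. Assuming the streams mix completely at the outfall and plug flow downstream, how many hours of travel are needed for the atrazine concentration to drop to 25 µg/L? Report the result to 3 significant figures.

Mixed concentration C = ΣQC/ΣQ = (34.90·0.1400 + 8.140·306.0) / 43.04 = 2496/43.04 = 57.99 µg/L.
Half-life 12.3 h → k = ln 2 / 12.3 = 0.05635 h⁻¹ = 1.352 d⁻¹.
57.99·exp(−k·t) = 25 → t = ln(57.99/25)/k = 53750 s = 14.93 h.

14.9 h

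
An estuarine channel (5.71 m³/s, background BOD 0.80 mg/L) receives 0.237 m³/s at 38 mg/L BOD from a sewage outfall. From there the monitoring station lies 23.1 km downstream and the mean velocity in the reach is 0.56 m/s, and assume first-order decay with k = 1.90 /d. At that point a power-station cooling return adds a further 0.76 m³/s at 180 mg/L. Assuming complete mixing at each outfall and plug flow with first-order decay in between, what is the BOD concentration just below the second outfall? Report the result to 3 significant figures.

After mixing, C = (5.710·0.8000 + 0.2370·38.00) / 5.947 = 13.57/5.947 = 2.282 mg/L; combined flow 5.947 m³/s.
Travel time t = 23.1·1000 / 0.56 = 41250 s = 11.46 h.
Decay over the reach: 2.282·exp(−kt) = 2.282·0.4037 = 0.9214 mg/L.
At the second outfall, C = (5.947·0.9214 + 0.7600·180.0) / (5.947 + 0.7600) = 21.21 mg/L.

21.2 mg/L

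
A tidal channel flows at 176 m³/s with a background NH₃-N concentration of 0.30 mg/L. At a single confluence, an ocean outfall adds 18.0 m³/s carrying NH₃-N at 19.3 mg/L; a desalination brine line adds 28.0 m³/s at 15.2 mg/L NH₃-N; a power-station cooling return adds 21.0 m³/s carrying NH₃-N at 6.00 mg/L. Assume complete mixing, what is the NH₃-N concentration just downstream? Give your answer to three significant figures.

Mass balance: C = (176.0·0.3000 + 18.00·19.30 + 28.00·15.20 + 21.00·6.000) / 243.0 = 951.8/243.0 = 3.917 mg/L.

3.92 mg/L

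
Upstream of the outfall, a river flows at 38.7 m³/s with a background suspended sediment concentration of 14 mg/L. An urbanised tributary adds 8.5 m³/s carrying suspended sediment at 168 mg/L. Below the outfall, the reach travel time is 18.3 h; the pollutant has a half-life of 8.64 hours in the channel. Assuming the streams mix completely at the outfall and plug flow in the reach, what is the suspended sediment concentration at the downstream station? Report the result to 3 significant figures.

9.61 mg/L

Flow-weighted average: C = (38.70·14.00 + 8.500·168.0) / 47.20 = 1970/47.20 = 41.73 mg/L.
Half-life 8.64 h → k = ln 2 / 8.64 = 0.08023 h⁻¹ = 1.925 d⁻¹.
First-order decay: C = 41.73·exp(−k·t) = 41.73·0.2304 = 9.614 mg/L.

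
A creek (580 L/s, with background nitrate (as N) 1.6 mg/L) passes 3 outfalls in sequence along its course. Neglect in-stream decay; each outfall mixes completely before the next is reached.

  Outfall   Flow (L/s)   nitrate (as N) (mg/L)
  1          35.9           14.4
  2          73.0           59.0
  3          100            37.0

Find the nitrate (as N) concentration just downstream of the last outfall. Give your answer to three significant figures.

12.0 mg/L

After outfall 1: Q = 580.0 + 35.90 = 615.9 L/s; C = (580.0·1.600 + 35.90·14.40)/615.9 = 2.346 mg/L.
After outfall 2: Q = 615.9 + 73.00 = 688.9 L/s; C = (615.9·2.346 + 73.00·59.00)/688.9 = 8.349 mg/L.
After outfall 3: Q = 688.9 + 100.0 = 788.9 L/s; C = (688.9·8.349 + 100.0·37.00)/788.9 = 11.98 mg/L.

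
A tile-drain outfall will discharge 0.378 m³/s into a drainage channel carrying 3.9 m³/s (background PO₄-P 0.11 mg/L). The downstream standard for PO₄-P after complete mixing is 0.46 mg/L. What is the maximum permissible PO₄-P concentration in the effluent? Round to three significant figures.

4.07 mg/L

At the limit, (Qr·Cr + Qe·Cₑ)/(Qr + Qe) = 0.46:
Cₑ = (4.278·0.46 − 3.900·0.1100) / 0.3780 = 4.071 mg/L.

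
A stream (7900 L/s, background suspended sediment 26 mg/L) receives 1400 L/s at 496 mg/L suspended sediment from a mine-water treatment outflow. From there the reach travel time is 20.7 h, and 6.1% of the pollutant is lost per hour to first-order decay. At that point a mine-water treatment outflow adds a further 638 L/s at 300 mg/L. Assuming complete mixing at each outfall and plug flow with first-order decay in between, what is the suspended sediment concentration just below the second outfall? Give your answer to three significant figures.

Conservation of mass: C = (7900·26.00 + 1400·496.0) / 9300 = 899800/9300 = 96.75 mg/L; combined flow 9300 L/s.
6.1%/h lost → k = −ln(1 − 0.061) = 0.06294 h⁻¹.
Applying C = C₀e^(−kt): 96.75 × 0.2718 = 26.29 mg/L.
At the second outfall, C = (9300·26.29 + 638.0·300.0) / (9300 + 638.0) = 43.86 mg/L.

43.9 mg/L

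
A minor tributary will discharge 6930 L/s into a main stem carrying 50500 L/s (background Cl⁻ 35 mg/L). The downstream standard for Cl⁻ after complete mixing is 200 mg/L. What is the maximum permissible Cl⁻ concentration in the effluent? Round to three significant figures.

At the limit, (Qr·Cr + Qe·Cₑ)/(Qr + Qe) = 200:
Cₑ = (57430·200 − 50500·35.00) / 6930 = 1402 mg/L.

1400 mg/L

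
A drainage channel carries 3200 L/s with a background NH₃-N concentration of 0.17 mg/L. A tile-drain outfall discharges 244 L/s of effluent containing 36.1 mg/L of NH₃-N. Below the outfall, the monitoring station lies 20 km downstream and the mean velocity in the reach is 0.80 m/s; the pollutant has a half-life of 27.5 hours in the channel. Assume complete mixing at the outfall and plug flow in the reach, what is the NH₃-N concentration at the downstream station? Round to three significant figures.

After mixing, C = (3200·0.1700 + 244.0·36.10) / 3444 = 9352/3444 = 2.716 mg/L.
Travel time t = 20·1000 / 0.80 = 25000 s = 6.944 h.
Half-life 27.5 h → k = ln 2 / 27.5 = 0.02521 h⁻¹ = 0.6049 d⁻¹.
Applying C = C₀e^(−kt): 2.716 × 0.8394 = 2.280 mg/L.

2.28 mg/L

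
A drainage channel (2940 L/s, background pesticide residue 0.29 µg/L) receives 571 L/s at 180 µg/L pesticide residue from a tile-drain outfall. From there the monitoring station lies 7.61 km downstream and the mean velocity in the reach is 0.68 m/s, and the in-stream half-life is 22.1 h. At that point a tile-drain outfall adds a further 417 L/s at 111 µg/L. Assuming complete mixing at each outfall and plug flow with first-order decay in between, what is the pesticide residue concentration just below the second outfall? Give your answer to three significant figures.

35.7 µg/L

Flow-weighted average: C = (2940·0.2900 + 571.0·180.0) / 3511 = 103600/3511 = 29.52 µg/L; combined flow 3511 L/s.
Travel time t = 7.61·1000 / 0.68 = 11190 s = 3.109 h.
Half-life 22.1 h → k = ln 2 / 22.1 = 0.03136 h⁻¹ = 0.7527 d⁻¹.
First-order decay: C = 29.52·exp(−k·t) = 29.52·0.9071 = 26.77 µg/L.
Second outfall: C = (3511·26.77 + 417.0·111.0)/3928 = 35.72 µg/L.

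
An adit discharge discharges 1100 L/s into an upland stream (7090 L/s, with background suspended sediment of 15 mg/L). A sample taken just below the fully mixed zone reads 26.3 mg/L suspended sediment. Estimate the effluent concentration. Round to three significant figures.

99.1 mg/L

Mass balance: 7090·15.00 + 1100·Cₑ = 8190·26.30
→ Cₑ = (8190·26.30 − 7090·15.00) / 1100 = 99.13 mg/L.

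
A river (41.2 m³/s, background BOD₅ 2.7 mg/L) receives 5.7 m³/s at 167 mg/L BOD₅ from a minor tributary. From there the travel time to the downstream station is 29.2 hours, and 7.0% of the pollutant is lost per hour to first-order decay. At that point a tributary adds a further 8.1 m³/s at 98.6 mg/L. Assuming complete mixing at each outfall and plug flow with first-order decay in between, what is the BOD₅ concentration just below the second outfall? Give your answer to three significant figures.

16.8 mg/L

Mixed concentration C = ΣQC/ΣQ = (41.20·2.700 + 5.700·167.0) / 46.90 = 1063/46.90 = 22.67 mg/L; combined flow 46.90 m³/s.
7.0%/h lost → k = −ln(1 − 0.07) = 0.07257 h⁻¹.
Applying C = C₀e^(−kt): 22.67 × 0.1201 = 2.723 mg/L.
Second outfall: C = (46.90·2.723 + 8.100·98.60)/55.00 = 16.84 mg/L.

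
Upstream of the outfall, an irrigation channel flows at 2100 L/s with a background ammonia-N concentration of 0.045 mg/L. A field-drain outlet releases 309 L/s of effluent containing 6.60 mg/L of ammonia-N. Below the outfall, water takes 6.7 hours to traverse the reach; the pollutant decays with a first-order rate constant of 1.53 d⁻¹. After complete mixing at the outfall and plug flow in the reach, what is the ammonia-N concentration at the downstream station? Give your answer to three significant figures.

0.578 mg/L

Conservation of mass: C = (2100·0.04500 + 309.0·6.600) / 2409 = 2134/2409 = 0.8858 mg/L.
Applying C = C₀e^(−kt): 0.8858 × 0.6524 = 0.5779 mg/L.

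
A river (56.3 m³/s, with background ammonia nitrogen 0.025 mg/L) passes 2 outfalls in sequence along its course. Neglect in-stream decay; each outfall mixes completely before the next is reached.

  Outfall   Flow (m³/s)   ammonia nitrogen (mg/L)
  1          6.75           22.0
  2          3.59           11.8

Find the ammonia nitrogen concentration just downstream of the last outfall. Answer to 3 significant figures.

2.89 mg/L

After outfall 1: Q = 56.30 + 6.750 = 63.05 m³/s; C = (56.30·0.02500 + 6.750·22.00)/63.05 = 2.378 mg/L.
After outfall 2: Q = 63.05 + 3.590 = 66.64 m³/s; C = (63.05·2.378 + 3.590·11.80)/66.64 = 2.885 mg/L.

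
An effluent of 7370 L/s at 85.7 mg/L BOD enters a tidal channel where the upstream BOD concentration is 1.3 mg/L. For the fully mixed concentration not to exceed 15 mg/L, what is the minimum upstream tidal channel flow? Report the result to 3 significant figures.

Set C_mix = 15: (Q·1.300 + 7370·85.70) / (Q + 7370) = 15
→ Q = 7370·(85.70 − 15)/(15 − 1.300) = 38030 L/s.

38000 L/s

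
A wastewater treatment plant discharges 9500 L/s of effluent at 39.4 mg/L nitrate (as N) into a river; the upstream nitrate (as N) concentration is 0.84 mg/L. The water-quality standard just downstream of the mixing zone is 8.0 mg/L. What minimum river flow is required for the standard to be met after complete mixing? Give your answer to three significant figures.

41700 L/s

Set C_mix = 8.0: (Q·0.8400 + 9500·39.40) / (Q + 9500) = 8.0
→ Q = 9500·(39.40 − 8.0)/(8.0 − 0.8400) = 41660 L/s.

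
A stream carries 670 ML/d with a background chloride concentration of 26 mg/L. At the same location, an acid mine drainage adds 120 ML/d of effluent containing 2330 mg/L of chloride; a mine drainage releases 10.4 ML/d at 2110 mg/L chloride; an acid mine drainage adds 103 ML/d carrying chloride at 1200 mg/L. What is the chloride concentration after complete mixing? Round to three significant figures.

490 mg/L

Mixed concentration C = ΣQC/ΣQ = (670.0·26.00 + 120.0·2330 + 10.40·2110 + 103.0·1200) / 903.4 = 442600/903.4 = 489.9 mg/L.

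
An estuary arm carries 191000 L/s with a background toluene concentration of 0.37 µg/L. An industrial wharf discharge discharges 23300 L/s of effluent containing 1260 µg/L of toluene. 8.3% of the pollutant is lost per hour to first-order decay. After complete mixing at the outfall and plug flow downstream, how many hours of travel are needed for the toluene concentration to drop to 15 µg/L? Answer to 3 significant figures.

25.6 h

Flow-weighted average: C = (191000·0.3700 + 23300·1260) / 214300 = 29430000/214300 = 137.3 µg/L.
8.3%/h lost → k = −ln(1 − 0.083) = 0.08665 h⁻¹.
137.3·exp(−k·t) = 15 → t = ln(137.3/15)/k = 92000 s = 25.56 h.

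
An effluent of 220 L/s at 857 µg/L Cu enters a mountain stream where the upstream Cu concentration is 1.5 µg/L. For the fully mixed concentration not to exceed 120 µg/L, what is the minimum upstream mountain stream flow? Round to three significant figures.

1370 L/s

Set C_mix = 120: (Q·1.500 + 220.0·857.0) / (Q + 220.0) = 120
→ Q = 220.0·(857.0 − 120)/(120 − 1.500) = 1368 L/s.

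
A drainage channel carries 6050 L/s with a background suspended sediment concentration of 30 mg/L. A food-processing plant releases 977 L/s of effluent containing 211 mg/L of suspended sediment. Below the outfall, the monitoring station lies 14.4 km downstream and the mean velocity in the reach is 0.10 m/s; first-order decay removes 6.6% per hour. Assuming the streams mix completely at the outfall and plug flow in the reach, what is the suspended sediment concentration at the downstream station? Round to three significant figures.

3.59 mg/L

Conservation of mass: C = (6050·30.00 + 977.0·211.0) / 7027 = 387600/7027 = 55.17 mg/L.
Travel time t = 14.4·1000 / 0.10 = 144000 s = 40.00 h.
6.6%/h lost → k = −ln(1 − 0.066) = 0.06828 h⁻¹.
Applying C = C₀e^(−kt): 55.17 × 0.06514 = 3.594 mg/L.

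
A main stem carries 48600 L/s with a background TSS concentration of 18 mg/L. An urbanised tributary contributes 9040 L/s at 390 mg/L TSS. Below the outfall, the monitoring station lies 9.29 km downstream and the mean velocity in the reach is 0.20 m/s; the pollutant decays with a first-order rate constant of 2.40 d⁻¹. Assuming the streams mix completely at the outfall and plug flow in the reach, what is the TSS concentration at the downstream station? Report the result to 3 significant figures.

21.0 mg/L

Mass balance: C = (48600·18.00 + 9040·390.0) / 57640 = 4400000/57640 = 76.34 mg/L.
Travel time t = 9.29·1000 / 0.20 = 46450 s = 12.90 h.
Applying C = C₀e^(−kt): 76.34 × 0.2752 = 21.01 mg/L.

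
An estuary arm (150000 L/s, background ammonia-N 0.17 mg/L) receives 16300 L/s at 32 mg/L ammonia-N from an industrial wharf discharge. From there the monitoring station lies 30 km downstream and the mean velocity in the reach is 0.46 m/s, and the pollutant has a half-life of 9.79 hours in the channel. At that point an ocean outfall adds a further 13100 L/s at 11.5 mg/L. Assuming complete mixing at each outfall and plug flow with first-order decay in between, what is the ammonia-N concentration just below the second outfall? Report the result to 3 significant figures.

1.69 mg/L

Mass balance: C = (150000·0.1700 + 16300·32.00) / 166300 = 547100/166300 = 3.290 mg/L; combined flow 166300 L/s.
Travel time t = 30·1000 / 0.46 = 65220 s = 18.12 h.
Half-life 9.79 h → k = ln 2 / 9.79 = 0.07080 h⁻¹ = 1.699 d⁻¹.
Applying C = C₀e^(−kt): 3.290 × 0.2773 = 0.9123 mg/L.
At the second outfall, C = (166300·0.9123 + 13100·11.50) / (166300 + 13100) = 1.685 mg/L.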